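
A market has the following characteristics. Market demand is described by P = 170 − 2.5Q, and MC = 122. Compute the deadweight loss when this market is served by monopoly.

DWL = 115.2

Competitive firms price at marginal cost: P = 122, giving Q = 19.2.
Monopoly sets MR = MC: 170 − 5Q = 122 ⇒ Q = 9.6, P = 170 − 2.5·9.6 = 146.
DWL is the triangle between Q = 9.6 and Q = 19.2: ½·(19.2 − 9.6)·(146 − 122) = 115.2.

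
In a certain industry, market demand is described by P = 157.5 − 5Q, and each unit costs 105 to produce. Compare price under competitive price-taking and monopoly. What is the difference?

P rises by 26.25

Competitive firms price at marginal cost: P = 105, giving Q = 10.5.
Monopoly sets MR = MC: 157.5 − 10Q = 105 ⇒ Q = 5.25, P = 157.5 − 5·5.25 = 131.25.
Change in price: 131.25 − 105 = 26.25.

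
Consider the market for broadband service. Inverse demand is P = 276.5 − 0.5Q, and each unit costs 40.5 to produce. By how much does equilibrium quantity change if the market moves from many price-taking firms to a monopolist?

Under competition P = MC = 40.5, so Q = (276.5 − 40.5)/0.5 = 472.
The monopolist equates marginal revenue to marginal cost: 276.5 − Q = 40.5, so Q = 236. From demand, P = 158.5.
Change in equilibrium quantity: 236 − 472 = −236.

Q falls by 236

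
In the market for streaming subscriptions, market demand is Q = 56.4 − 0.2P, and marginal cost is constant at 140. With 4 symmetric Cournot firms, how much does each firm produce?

Inverting demand: P = 282 − 5Q.
Cournot with 4 identical firms: the symmetric best-response condition is 282 − 25q = 140. Each firm produces q = 5.68, total output Q = 22.72, price P = 168.4.

q_i = 5.68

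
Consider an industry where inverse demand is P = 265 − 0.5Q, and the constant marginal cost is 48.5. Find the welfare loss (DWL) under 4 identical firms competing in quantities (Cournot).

Competitive firms price at marginal cost: P = 48.5, giving Q = 433.
Cournot with 4 identical firms: the symmetric best-response condition is 265 − 2.5q = 48.5. Each firm produces q = 86.6, total output Q = 346.4, price P = 91.8.
DWL is the triangle between Q = 346.4 and Q = 433: ½·(433 − 346.4)·(91.8 − 48.5) = 1874.89.

DWL = 1874.89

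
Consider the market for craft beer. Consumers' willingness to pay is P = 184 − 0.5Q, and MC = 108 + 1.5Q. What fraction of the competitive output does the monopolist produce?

A monopolist chooses Q where MR = MC. MR = 184 − Q; setting this equal to 108 + 1.5Q gives Q = 30.4 and P = 168.8.
Under competition P = MC: 184 − 0.5Q = 108 + 1.5Q ⇒ Q = 38, P = 165.
Ratio Q_m/Q_c = 30.4/38 = 0.8.

Q_m/Q_c = 0.8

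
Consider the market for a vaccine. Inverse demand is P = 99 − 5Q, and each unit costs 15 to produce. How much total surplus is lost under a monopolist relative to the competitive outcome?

DWL = 176.4

Competitive firms price at marginal cost: P = 15, giving Q = 16.8.
The monopolist equates marginal revenue to marginal cost: 99 − 10Q = 15, so Q = 8.4. From demand, P = 57.
DWL is the triangle between Q = 8.4 and Q = 16.8: ½·(16.8 − 8.4)·(57 − 15) = 176.4.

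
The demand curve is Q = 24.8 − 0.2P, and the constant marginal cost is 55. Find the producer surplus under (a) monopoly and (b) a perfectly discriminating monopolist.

Inverting demand: P = 124 − 5Q.
Monopoly sets MR = MC: 124 − 10Q = 55 ⇒ Q = 6.9, P = 124 − 5·6.9 = 89.5.
PS = (89.5 − 55)·6.9 = 238.05.
A perfectly discriminating monopolist sells every unit with P(Q) ≥ MC(Q), so output equals the competitive quantity Q = 13.8. Each buyer pays their reservation price, so CS = 0 and the firm captures all surplus.
PS = ½·(124 − 55)·13.8 = 476.1.

Monopoly: PS = 238.05; Perfect PD: PS = 476.1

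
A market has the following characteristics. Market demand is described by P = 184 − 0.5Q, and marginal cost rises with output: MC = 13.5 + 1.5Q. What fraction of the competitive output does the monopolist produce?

Q_m/Q_c = 0.8

The monopolist equates marginal revenue to marginal cost: 184 − Q = 13.5 + 1.5Q, so Q = 68.2. From demand, P = 149.9.
Competitive equilibrium sets price equal to marginal cost: 184 − 0.5Q = 13.5 + 1.5Q, so Q = 85.25 and P = 141.375.
Ratio Q_m/Q_c = 68.2/85.25 = 0.8.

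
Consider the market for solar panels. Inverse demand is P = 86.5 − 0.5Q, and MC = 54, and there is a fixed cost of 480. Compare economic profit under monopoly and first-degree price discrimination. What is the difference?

Monopoly sets MR = MC: 86.5 − Q = 54 ⇒ Q = 32.5, P = 86.5 − 0.5·32.5 = 70.25.
Profit = (70.25 − 54)·32.5 − 480 = 48.125.
A perfectly discriminating monopolist sells every unit with P(Q) ≥ MC(Q), so output equals the competitive quantity Q = 65. Each buyer pays their reservation price, so CS = 0 and the firm captures all surplus.
PS equals the full surplus area, 1056.25. Profit = 1056.25 − 480 = 576.25.
Change in economic profit: 576.25 − 48.125 = 528.125.

π rises by 528.125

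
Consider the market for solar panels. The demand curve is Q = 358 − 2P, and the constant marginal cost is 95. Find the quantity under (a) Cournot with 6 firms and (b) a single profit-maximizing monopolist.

Cournot: Q = 144; Monopoly: Q = 84

Inverting demand: P = 179 − 0.5Q.
With 6 symmetric Cournot firms, each firm's FOC gives 179 − 3.5q = 95, so q = 24, Q = 6·24 = 144, and P = 107.
A monopolist chooses Q where MR = MC. MR = 179 − Q; setting this equal to 95 gives Q = 84 and P = 137.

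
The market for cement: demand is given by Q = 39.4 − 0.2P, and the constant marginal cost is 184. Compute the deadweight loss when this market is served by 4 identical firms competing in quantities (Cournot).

Inverting demand: P = 197 − 5Q.
Under competition P = MC = 184, so Q = (197 − 184)/5 = 2.6.
In a 4-firm Cournot equilibrium, symmetry and the first-order condition give q = (197 − 184)/(25) = 0.52. So Q = 2.08 and P = 186.6.
DWL is the triangle between Q = 2.08 and Q = 2.6: ½·(2.6 − 2.08)·(186.6 − 184) = 0.676.

DWL = 0.676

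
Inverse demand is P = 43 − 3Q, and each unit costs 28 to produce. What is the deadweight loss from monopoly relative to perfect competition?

DWL = 9.375

Under competition P = MC = 28, so Q = (43 − 28)/3 = 5.
Monopoly sets MR = MC: 43 − 6Q = 28 ⇒ Q = 2.5, P = 43 − 3·2.5 = 35.5.
DWL is the triangle between Q = 2.5 and Q = 5: ½·(5 − 2.5)·(35.5 − 28) = 9.375.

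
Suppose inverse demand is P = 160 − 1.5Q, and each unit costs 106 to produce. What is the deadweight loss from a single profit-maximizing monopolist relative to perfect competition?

DWL = 243

Under competition P = MC = 106, so Q = (160 − 106)/1.5 = 36.
A monopolist chooses Q where MR = MC. MR = 160 − 3Q; setting this equal to 106 gives Q = 18 and P = 133.
DWL is the triangle between Q = 18 and Q = 36: ½·(36 − 18)·(133 − 106) = 243.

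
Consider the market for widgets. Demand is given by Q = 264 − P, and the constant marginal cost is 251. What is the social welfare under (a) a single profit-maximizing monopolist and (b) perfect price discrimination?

Inverting demand: P = 264 − Q.
Monopoly sets MR = MC: 264 − 2Q = 251 ⇒ Q = 6.5, P = 264 − 6.5 = 257.5.
CS = ½·(264 − 257.5)·6.5 = 21.125; PS = (257.5 − 251)·6.5 = 42.25; TS = 63.375.
A perfectly discriminating monopolist sells every unit with P(Q) ≥ MC(Q), so output equals the competitive quantity Q = 13. Each buyer pays their reservation price, so CS = 0 and the firm captures all surplus.
TS = 84.5 (equal to competitive TS).

Monopoly: TS = 63.375; Perfect PD: TS = 84.5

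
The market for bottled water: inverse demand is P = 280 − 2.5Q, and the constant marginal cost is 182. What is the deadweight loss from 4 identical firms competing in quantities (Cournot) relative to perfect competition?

DWL = 76.832

Perfect competition: P = MC = 182, so 280 − 2.5Q = 182 and Q = 39.2.
In a 4-firm Cournot equilibrium, symmetry and the first-order condition give q = (280 − 182)/(12.5) = 7.84. So Q = 31.36 and P = 201.6.
DWL is the triangle between Q = 31.36 and Q = 39.2: ½·(39.2 − 31.36)·(201.6 − 182) = 76.832.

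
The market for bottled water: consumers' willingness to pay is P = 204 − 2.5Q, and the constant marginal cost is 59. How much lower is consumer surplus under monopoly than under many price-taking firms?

CS falls by 3153.75

Competitive firms price at marginal cost: P = 59, giving Q = 58.
CS = ½·(204 − 59)·58 = 4205.
Monopoly sets MR = MC: 204 − 5Q = 59 ⇒ Q = 29, P = 204 − 2.5·29 = 131.5.
CS = ½·(204 − 131.5)·29 = 1051.25.
Change in consumer surplus: 1051.25 − 4205 = −3153.75.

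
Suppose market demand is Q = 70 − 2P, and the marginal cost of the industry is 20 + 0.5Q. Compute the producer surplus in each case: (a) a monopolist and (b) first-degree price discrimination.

Monopoly: PS = 75; Perfect PD: PS = 112.5

Inverting demand: P = 35 − 0.5Q.
The monopolist equates marginal revenue to marginal cost: 35 − Q = 20 + 0.5Q, so Q = 10. From demand, P = 30.
PS = P·Q − VC(Q) = 30·10 − (20·10 + ½·0.5·10²) = 75.
With perfect price discrimination, output is the efficient level Q = 15 (where demand meets MC), but every buyer pays their willingness to pay: CS = 0 and PS = total surplus.
PS = ½·(35 − 20)·15 = 112.5.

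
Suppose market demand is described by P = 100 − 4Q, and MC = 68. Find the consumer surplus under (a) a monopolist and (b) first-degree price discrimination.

Monopoly: CS = 32; Perfect PD: CS = 0

A monopolist chooses Q where MR = MC. MR = 100 − 8Q; setting this equal to 68 gives Q = 4 and P = 84.
CS = ½·(100 − 84)·4 = 32.
Under first-degree price discrimination the firm charges each unit its demand price and produces up to where P = MC, i.e. Q = 8. Consumer surplus is zero; producer surplus equals total surplus.
CS = 0.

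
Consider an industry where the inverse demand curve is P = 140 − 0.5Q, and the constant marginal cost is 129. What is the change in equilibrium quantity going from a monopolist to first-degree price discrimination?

The monopolist equates marginal revenue to marginal cost: 140 − Q = 129, so Q = 11. From demand, P = 134.5.
With perfect price discrimination, output is the efficient level Q = 22 (where demand meets MC), but every buyer pays their willingness to pay: CS = 0 and PS = total surplus.
Change in equilibrium quantity: 22 − 11 = 11.

Equilibrium quantity rises by 11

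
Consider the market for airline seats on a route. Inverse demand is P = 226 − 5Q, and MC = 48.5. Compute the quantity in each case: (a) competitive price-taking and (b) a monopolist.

Competition: Q = 35.5; Monopoly: Q = 17.75

Under competition P = MC = 48.5, so Q = (226 − 48.5)/5 = 35.5.
Monopoly sets MR = MC: 226 − 10Q = 48.5 ⇒ Q = 17.75, P = 226 − 5·17.75 = 137.25.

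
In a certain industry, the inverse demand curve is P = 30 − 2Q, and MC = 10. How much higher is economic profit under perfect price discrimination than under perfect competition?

Economic profit rises by 100

Competitive firms price at marginal cost: P = 10, giving Q = 10.
Profit = (10 − 10)·10 = 0.
With perfect price discrimination, output is the efficient level Q = 10 (where demand meets MC), but every buyer pays their willingness to pay: CS = 0 and PS = total surplus.
PS equals the full surplus area, 100. Profit = 100 = 100.
Change in economic profit: 100 − 0 = 100.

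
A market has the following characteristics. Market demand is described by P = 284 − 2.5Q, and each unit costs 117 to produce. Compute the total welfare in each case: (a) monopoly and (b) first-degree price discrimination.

Monopoly: TS = 4183.35; Perfect PD: TS = 5577.8

Monopoly sets MR = MC: 284 − 5Q = 117 ⇒ Q = 33.4, P = 284 − 2.5·33.4 = 200.5.
CS = ½·(284 − 200.5)·33.4 = 1394.45; PS = (200.5 − 117)·33.4 = 2788.9; TS = 4183.35.
With perfect price discrimination, output is the efficient level Q = 66.8 (where demand meets MC), but every buyer pays their willingness to pay: CS = 0 and PS = total surplus.
TS = 5577.8 (equal to competitive TS).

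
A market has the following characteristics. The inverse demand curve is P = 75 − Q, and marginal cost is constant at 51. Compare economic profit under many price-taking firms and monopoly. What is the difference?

π rises by 144

Under competition P = MC = 51, so Q = (75 − 51)/1 = 24.
Profit = (51 − 51)·24 = 0.
Monopoly sets MR = MC: 75 − 2Q = 51 ⇒ Q = 12, P = 75 − 12 = 63.
Profit = (63 − 51)·12 = 144.
Change in economic profit: 144 − 0 = 144.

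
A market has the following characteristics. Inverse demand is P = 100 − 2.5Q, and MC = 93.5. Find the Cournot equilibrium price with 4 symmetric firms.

In a 4-firm Cournot equilibrium, symmetry and the first-order condition give q = (100 − 93.5)/(12.5) = 0.52. So Q = 2.08 and P = 94.8.

P = 94.8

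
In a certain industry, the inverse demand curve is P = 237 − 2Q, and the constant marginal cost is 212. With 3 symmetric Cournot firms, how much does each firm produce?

In a 3-firm Cournot equilibrium, symmetry and the first-order condition give q = (237 − 212)/(8) = 3.125. So Q = 9.375 and P = 218.25.

q_i = 3.125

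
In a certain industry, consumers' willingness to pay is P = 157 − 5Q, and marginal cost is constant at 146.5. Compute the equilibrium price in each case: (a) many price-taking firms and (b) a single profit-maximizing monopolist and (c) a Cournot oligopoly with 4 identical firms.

Under competition P = MC = 146.5, so Q = (157 − 146.5)/5 = 2.1.
A monopolist chooses Q where MR = MC. MR = 157 − 10Q; setting this equal to 146.5 gives Q = 1.05 and P = 151.75.
Cournot with 4 identical firms: the symmetric best-response condition is 157 − 25q = 146.5. Each firm produces q = 0.42, total output Q = 1.68, price P = 148.6.

Competition: P = 146.5; Monopoly: P = 151.75; Cournot: P = 148.6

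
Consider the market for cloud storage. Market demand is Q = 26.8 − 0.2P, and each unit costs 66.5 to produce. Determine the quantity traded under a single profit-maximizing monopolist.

Q = 6.75

Inverting demand: P = 134 − 5Q.
The monopolist equates marginal revenue to marginal cost: 134 − 10Q = 66.5, so Q = 6.75. From demand, P = 100.25.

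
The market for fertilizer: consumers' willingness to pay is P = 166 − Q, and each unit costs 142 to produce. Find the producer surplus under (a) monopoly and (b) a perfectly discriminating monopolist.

A monopolist chooses Q where MR = MC. MR = 166 − 2Q; setting this equal to 142 gives Q = 12 and P = 154.
PS = (154 − 142)·12 = 144.
A perfectly discriminating monopolist sells every unit with P(Q) ≥ MC(Q), so output equals the competitive quantity Q = 24. Each buyer pays their reservation price, so CS = 0 and the firm captures all surplus.
PS = ½·(166 − 142)·24 = 288.

Monopoly: PS = 144; Perfect PD: PS = 288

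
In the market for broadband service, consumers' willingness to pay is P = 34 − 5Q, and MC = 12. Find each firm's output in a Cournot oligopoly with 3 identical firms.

q_i = 1.1

Cournot with 3 identical firms: the symmetric best-response condition is 34 − 20q = 12. Each firm produces q = 1.1, total output Q = 3.3, price P = 17.5.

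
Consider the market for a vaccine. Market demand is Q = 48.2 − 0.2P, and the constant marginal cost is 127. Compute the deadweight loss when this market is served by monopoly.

DWL = 324.9

Inverting demand: P = 241 − 5Q.
Competitive firms price at marginal cost: P = 127, giving Q = 22.8.
Monopoly sets MR = MC: 241 − 10Q = 127 ⇒ Q = 11.4, P = 241 − 5·11.4 = 184.
DWL is the triangle between Q = 11.4 and Q = 22.8: ½·(22.8 − 11.4)·(184 − 127) = 324.9.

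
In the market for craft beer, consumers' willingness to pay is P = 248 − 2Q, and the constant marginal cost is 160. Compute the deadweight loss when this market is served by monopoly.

Under competition P = MC = 160, so Q = (248 − 160)/2 = 44.
The monopolist equates marginal revenue to marginal cost: 248 − 4Q = 160, so Q = 22. From demand, P = 204.
DWL is the triangle between Q = 22 and Q = 44: ½·(44 − 22)·(204 − 160) = 484.

DWL = 484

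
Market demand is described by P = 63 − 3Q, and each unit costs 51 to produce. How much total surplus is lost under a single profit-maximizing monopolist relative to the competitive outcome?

Perfect competition: P = MC = 51, so 63 − 3Q = 51 and Q = 4.
The monopolist equates marginal revenue to marginal cost: 63 − 6Q = 51, so Q = 2. From demand, P = 57.
DWL is the triangle between Q = 2 and Q = 4: ½·(4 − 2)·(57 − 51) = 6.

DWL = 6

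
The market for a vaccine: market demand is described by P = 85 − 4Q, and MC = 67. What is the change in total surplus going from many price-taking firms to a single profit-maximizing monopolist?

Under competition P = MC = 67, so Q = (85 − 67)/4 = 4.5.
CS = ½·(85 − 67)·4.5 = 40.5; PS = (67 − 67)·4.5 = 0; TS = 40.5.
A monopolist chooses Q where MR = MC. MR = 85 − 8Q; setting this equal to 67 gives Q = 2.25 and P = 76.
CS = ½·(85 − 76)·2.25 = 10.125; PS = (76 − 67)·2.25 = 20.25; TS = 30.375.
Change in total surplus: 30.375 − 40.5 = −10.125.

Total surplus falls by 10.125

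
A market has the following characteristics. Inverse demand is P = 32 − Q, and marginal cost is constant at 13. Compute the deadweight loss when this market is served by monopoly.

Competitive firms price at marginal cost: P = 13, giving Q = 19.
A monopolist chooses Q where MR = MC. MR = 32 − 2Q; setting this equal to 13 gives Q = 9.5 and P = 22.5.
DWL is the triangle between Q = 9.5 and Q = 19: ½·(19 − 9.5)·(22.5 − 13) = 45.125.

DWL = 45.125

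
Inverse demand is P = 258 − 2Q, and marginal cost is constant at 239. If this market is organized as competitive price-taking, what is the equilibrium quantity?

Under competition P = MC = 239, so Q = (258 − 239)/2 = 9.5.

Q = 9.5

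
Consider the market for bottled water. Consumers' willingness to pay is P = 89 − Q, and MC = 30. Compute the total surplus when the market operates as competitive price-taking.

Under competition P = MC = 30, so Q = (89 − 30)/1 = 59.
CS = ½·(89 − 30)·59 = 1740.5; PS = (30 − 30)·59 = 0; TS = 1740.5.

TS = 1740.5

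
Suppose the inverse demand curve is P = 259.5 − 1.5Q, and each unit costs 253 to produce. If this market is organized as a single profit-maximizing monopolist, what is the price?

A monopolist chooses Q where MR = MC. MR = 259.5 − 3Q; setting this equal to 253 gives Q = 13/6 and P = 256.25.

P = 256.25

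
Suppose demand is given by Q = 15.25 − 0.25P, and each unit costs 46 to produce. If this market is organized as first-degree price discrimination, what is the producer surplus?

PS = 28.125

Inverting demand: P = 61 − 4Q.
Under first-degree price discrimination the firm charges each unit its demand price and produces up to where P = MC, i.e. Q = 3.75. Consumer surplus is zero; producer surplus equals total surplus.
PS = ½·(61 − 46)·3.75 = 28.125.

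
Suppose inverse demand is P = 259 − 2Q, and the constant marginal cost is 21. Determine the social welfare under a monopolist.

TS = 10620.75

The monopolist equates marginal revenue to marginal cost: 259 − 4Q = 21, so Q = 59.5. From demand, P = 140.
CS = ½·(259 − 140)·59.5 = 3540.25; PS = (140 − 21)·59.5 = 7080.5; TS = 10620.75.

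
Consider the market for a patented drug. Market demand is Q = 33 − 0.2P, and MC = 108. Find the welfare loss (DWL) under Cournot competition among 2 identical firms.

DWL = 36.1

Inverting demand: P = 165 − 5Q.
Under competition P = MC = 108, so Q = (165 − 108)/5 = 11.4.
With 2 symmetric Cournot firms, each firm's FOC gives 165 − 15q = 108, so q = 3.8, Q = 2·3.8 = 7.6, and P = 127.
DWL is the triangle between Q = 7.6 and Q = 11.4: ½·(11.4 − 7.6)·(127 − 108) = 36.1.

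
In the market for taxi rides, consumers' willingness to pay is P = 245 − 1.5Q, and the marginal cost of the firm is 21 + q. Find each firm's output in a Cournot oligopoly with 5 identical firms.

q_i = 22.4

With 5 symmetric Cournot firms, each firm's FOC gives 245 − 9q = 21 + q, so q = 22.4, Q = 5·22.4 = 112, and P = 77.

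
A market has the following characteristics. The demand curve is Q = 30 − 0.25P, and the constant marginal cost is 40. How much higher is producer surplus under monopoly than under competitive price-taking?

Inverting demand: P = 120 − 4Q.
Under competition P = MC = 40, so Q = (120 − 40)/4 = 20.
PS = (40 − 40)·20 = 0.
The monopolist equates marginal revenue to marginal cost: 120 − 8Q = 40, so Q = 10. From demand, P = 80.
PS = (80 − 40)·10 = 400.
Change in producer surplus: 400 − 0 = 400.

PS rises by 400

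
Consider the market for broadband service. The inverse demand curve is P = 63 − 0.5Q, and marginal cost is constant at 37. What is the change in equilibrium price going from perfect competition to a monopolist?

Perfect competition: P = MC = 37, so 63 − 0.5Q = 37 and Q = 52.
The monopolist equates marginal revenue to marginal cost: 63 − Q = 37, so Q = 26. From demand, P = 50.
Change in equilibrium price: 50 − 37 = 13.

P rises by 13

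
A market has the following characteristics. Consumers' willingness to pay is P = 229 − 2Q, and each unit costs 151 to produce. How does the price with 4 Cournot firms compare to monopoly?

Cournot: P = 166.6; Monopoly: P = 190

Cournot with 4 identical firms: the symmetric best-response condition is 229 − 10q = 151. Each firm produces q = 7.8, total output Q = 31.2, price P = 166.6.
Monopoly sets MR = MC: 229 − 4Q = 151 ⇒ Q = 19.5, P = 229 − 2·19.5 = 190.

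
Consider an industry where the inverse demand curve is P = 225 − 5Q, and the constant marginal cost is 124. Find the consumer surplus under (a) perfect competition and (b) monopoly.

Competitive firms price at marginal cost: P = 124, giving Q = 20.2.
CS = ½·(225 − 124)·20.2 = 1020.1.
Monopoly sets MR = MC: 225 − 10Q = 124 ⇒ Q = 10.1, P = 225 − 5·10.1 = 174.5.
CS = ½·(225 − 174.5)·10.1 = 255.025.

Competition: CS = 1020.1; Monopoly: CS = 255.025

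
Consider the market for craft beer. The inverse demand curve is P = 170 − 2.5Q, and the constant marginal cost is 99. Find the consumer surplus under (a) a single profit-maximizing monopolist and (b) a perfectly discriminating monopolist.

Monopoly sets MR = MC: 170 − 5Q = 99 ⇒ Q = 14.2, P = 170 − 2.5·14.2 = 134.5.
CS = ½·(170 − 134.5)·14.2 = 252.05.
Under first-degree price discrimination the firm charges each unit its demand price and produces up to where P = MC, i.e. Q = 28.4. Consumer surplus is zero; producer surplus equals total surplus.
CS = 0.

Monopoly: CS = 252.05; Perfect PD: CS = 0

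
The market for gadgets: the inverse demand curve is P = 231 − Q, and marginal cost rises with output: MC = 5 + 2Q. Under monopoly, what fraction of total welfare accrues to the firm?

A monopolist chooses Q where MR = MC. MR = 231 − 2Q; setting this equal to 5 + 2Q gives Q = 56.5 and P = 174.5.
CS = ½·(231 − 174.5)·56.5 = 1596.125.
PS = P·Q − VC(Q) = 174.5·56.5 − (5·56.5 + ½·2·56.5²) = 6384.5.
Share captured = PS/TS = 6384.5/7980.625 = 0.8.

PS/TS = 0.8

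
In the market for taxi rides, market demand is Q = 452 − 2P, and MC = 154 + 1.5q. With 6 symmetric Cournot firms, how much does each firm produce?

Inverting demand: P = 226 − 0.5Q.
In a 6-firm Cournot equilibrium, symmetry and the first-order condition give q = (226 − 154)/(5) = 14.4. So Q = 86.4 and P = 182.8.

q_i = 14.4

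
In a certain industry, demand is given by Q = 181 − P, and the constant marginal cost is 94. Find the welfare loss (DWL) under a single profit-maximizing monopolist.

DWL = 946.125

Inverting demand: P = 181 − Q.
Perfect competition: P = MC = 94, so 181 − Q = 94 and Q = 87.
The monopolist equates marginal revenue to marginal cost: 181 − 2Q = 94, so Q = 43.5. From demand, P = 137.5.
DWL is the triangle between Q = 43.5 and Q = 87: ½·(87 − 43.5)·(137.5 − 94) = 946.125.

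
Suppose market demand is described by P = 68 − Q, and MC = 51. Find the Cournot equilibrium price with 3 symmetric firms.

P = 55.25

In a 3-firm Cournot equilibrium, symmetry and the first-order condition give q = (68 − 51)/(4) = 4.25. So Q = 12.75 and P = 55.25.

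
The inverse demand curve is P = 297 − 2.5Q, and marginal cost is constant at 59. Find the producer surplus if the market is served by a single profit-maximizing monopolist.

PS = 5664.4

Monopoly sets MR = MC: 297 − 5Q = 59 ⇒ Q = 47.6, P = 297 − 2.5·47.6 = 178.
PS = (178 − 59)·47.6 = 5664.4.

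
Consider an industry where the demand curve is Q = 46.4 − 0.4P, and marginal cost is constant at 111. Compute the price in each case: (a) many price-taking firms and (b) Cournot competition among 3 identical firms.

Inverting demand: P = 116 − 2.5Q.
Competitive firms price at marginal cost: P = 111, giving Q = 2.
Cournot with 3 identical firms: the symmetric best-response condition is 116 − 10q = 111. Each firm produces q = 0.5, total output Q = 1.5, price P = 112.25.

Competition: P = 111; Cournot: P = 112.25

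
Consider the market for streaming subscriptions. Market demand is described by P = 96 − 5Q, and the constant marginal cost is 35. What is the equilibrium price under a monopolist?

Monopoly sets MR = MC: 96 − 10Q = 35 ⇒ Q = 6.1, P = 96 − 5·6.1 = 65.5.

P = 65.5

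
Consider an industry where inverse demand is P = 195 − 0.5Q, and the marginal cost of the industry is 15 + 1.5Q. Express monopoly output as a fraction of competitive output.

Q_m/Q_c = 0.8

The monopolist equates marginal revenue to marginal cost: 195 − Q = 15 + 1.5Q, so Q = 72. From demand, P = 159.
Under competition P = MC: 195 − 0.5Q = 15 + 1.5Q ⇒ Q = 90, P = 150.
Ratio Q_m/Q_c = 72/90 = 0.8.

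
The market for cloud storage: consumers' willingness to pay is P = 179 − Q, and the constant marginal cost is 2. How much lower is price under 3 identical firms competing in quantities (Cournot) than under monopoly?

Price falls by 44.25

A monopolist chooses Q where MR = MC. MR = 179 − 2Q; setting this equal to 2 gives Q = 88.5 and P = 90.5.
Cournot with 3 identical firms: the symmetric best-response condition is 179 − 4q = 2. Each firm produces q = 44.25, total output Q = 132.75, price P = 46.25.
Change in price: 46.25 − 90.5 = −44.25.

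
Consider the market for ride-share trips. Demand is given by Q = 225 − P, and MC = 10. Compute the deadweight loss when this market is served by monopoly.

DWL = 5778.125

Inverting demand: P = 225 − Q.
Perfect competition: P = MC = 10, so 225 − Q = 10 and Q = 215.
Monopoly sets MR = MC: 225 − 2Q = 10 ⇒ Q = 107.5, P = 225 − 107.5 = 117.5.
DWL is the triangle between Q = 107.5 and Q = 215: ½·(215 − 107.5)·(117.5 − 10) = 5778.125.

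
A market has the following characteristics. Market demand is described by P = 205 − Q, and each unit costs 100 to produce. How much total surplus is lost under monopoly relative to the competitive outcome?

DWL = 1378.125

Perfect competition: P = MC = 100, so 205 − Q = 100 and Q = 105.
The monopolist equates marginal revenue to marginal cost: 205 − 2Q = 100, so Q = 52.5. From demand, P = 152.5.
DWL is the triangle between Q = 52.5 and Q = 105: ½·(105 − 52.5)·(152.5 − 100) = 1378.125.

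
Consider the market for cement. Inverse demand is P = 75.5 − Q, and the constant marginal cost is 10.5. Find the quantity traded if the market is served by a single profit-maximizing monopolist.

A monopolist chooses Q where MR = MC. MR = 75.5 − 2Q; setting this equal to 10.5 gives Q = 32.5 and P = 43.

Q = 32.5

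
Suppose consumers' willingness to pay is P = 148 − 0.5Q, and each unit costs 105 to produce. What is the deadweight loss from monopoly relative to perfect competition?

Competitive firms price at marginal cost: P = 105, giving Q = 86.
Monopoly sets MR = MC: 148 − Q = 105 ⇒ Q = 43, P = 148 − 0.5·43 = 126.5.
DWL is the triangle between Q = 43 and Q = 86: ½·(86 − 43)·(126.5 − 105) = 462.25.

DWL = 462.25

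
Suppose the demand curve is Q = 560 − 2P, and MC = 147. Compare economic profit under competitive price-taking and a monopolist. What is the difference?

Inverting demand: P = 280 − 0.5Q.
Competitive firms price at marginal cost: P = 147, giving Q = 266.
Profit = (147 − 147)·266 = 0.
The monopolist equates marginal revenue to marginal cost: 280 − Q = 147, so Q = 133. From demand, P = 213.5.
Profit = (213.5 − 147)·133 = 8844.5.
Change in economic profit: 8844.5 − 0 = 8844.5.

π rises by 8844.5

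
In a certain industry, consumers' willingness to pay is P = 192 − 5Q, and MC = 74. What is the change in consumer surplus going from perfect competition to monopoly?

Perfect competition: P = MC = 74, so 192 − 5Q = 74 and Q = 23.6.
CS = ½·(192 − 74)·23.6 = 1392.4.
The monopolist equates marginal revenue to marginal cost: 192 − 10Q = 74, so Q = 11.8. From demand, P = 133.
CS = ½·(192 − 133)·11.8 = 348.1.
Change in consumer surplus: 348.1 − 1392.4 = −1044.3.

Consumer surplus falls by 1044.3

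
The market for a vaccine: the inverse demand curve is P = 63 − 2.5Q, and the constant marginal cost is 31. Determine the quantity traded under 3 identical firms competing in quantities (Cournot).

Cournot with 3 identical firms: the symmetric best-response condition is 63 − 10q = 31. Each firm produces q = 3.2, total output Q = 9.6, price P = 39.

Q = 9.6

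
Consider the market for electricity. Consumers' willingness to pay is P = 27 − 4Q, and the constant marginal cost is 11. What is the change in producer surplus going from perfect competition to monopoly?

Producer surplus rises by 16

Competitive firms price at marginal cost: P = 11, giving Q = 4.
PS = (11 − 11)·4 = 0.
The monopolist equates marginal revenue to marginal cost: 27 − 8Q = 11, so Q = 2. From demand, P = 19.
PS = (19 − 11)·2 = 16.
Change in producer surplus: 16 − 0 = 16.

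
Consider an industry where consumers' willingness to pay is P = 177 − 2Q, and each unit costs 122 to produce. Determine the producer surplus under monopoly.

PS = 378.125

The monopolist equates marginal revenue to marginal cost: 177 − 4Q = 122, so Q = 13.75. From demand, P = 149.5.
PS = (149.5 − 122)·13.75 = 378.125.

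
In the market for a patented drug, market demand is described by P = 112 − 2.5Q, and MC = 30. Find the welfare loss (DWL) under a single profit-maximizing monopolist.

DWL = 336.2

Under competition P = MC = 30, so Q = (112 − 30)/2.5 = 32.8.
Monopoly sets MR = MC: 112 − 5Q = 30 ⇒ Q = 16.4, P = 112 − 2.5·16.4 = 71.
DWL is the triangle between Q = 16.4 and Q = 32.8: ½·(32.8 − 16.4)·(71 − 30) = 336.2.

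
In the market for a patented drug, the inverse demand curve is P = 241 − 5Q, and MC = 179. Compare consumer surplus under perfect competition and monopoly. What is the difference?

CS falls by 288.3

Competitive firms price at marginal cost: P = 179, giving Q = 12.4.
CS = ½·(241 − 179)·12.4 = 384.4.
Monopoly sets MR = MC: 241 − 10Q = 179 ⇒ Q = 6.2, P = 241 − 5·6.2 = 210.
CS = ½·(241 − 210)·6.2 = 96.1.
Change in consumer surplus: 96.1 − 384.4 = −288.3.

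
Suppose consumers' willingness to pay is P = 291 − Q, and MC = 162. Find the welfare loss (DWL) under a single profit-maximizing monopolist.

Perfect competition: P = MC = 162, so 291 − Q = 162 and Q = 129.
The monopolist equates marginal revenue to marginal cost: 291 − 2Q = 162, so Q = 64.5. From demand, P = 226.5.
DWL is the triangle between Q = 64.5 and Q = 129: ½·(129 − 64.5)·(226.5 − 162) = 2080.125.

DWL = 2080.125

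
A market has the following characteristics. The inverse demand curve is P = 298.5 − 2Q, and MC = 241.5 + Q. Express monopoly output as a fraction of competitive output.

The monopolist equates marginal revenue to marginal cost: 298.5 − 4Q = 241.5 + Q, so Q = 11.4. From demand, P = 275.7.
Competitive equilibrium sets price equal to marginal cost: 298.5 − 2Q = 241.5 + Q, so Q = 19 and P = 260.5.
Ratio Q_m/Q_c = 11.4/19 = 0.6.

Q_m/Q_c = 0.6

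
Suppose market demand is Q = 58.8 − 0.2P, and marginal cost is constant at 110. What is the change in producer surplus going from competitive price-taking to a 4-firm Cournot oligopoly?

Inverting demand: P = 294 − 5Q.
Perfect competition: P = MC = 110, so 294 − 5Q = 110 and Q = 36.8.
PS = (110 − 110)·36.8 = 0.
In a 4-firm Cournot equilibrium, symmetry and the first-order condition give q = (294 − 110)/(25) = 7.36. So Q = 29.44 and P = 146.8.
PS = (146.8 − 110)·29.44 = 1083.392.
Change in producer surplus: 1083.392 − 0 = 1083.392.

PS rises by 1083.392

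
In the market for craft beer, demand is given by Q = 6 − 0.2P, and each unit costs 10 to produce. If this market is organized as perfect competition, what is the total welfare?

TS = 40

Inverting demand: P = 30 − 5Q.
Perfect competition: P = MC = 10, so 30 − 5Q = 10 and Q = 4.
CS = ½·(30 − 10)·4 = 40; PS = (10 − 10)·4 = 0; TS = 40.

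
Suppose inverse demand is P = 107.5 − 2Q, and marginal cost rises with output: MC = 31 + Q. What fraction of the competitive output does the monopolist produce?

A monopolist chooses Q where MR = MC. MR = 107.5 − 4Q; setting this equal to 31 + Q gives Q = 15.3 and P = 76.9.
Competitive equilibrium sets price equal to marginal cost: 107.5 − 2Q = 31 + Q, so Q = 25.5 and P = 56.5.
Ratio Q_m/Q_c = 15.3/25.5 = 0.6.

Q_m/Q_c = 0.6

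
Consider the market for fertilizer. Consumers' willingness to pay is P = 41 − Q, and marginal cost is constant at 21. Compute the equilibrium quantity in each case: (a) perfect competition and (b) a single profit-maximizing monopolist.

Perfect competition: P = MC = 21, so 41 − Q = 21 and Q = 20.
Monopoly sets MR = MC: 41 − 2Q = 21 ⇒ Q = 10, P = 41 − 10 = 31.

Competition: Q = 20; Monopoly: Q = 10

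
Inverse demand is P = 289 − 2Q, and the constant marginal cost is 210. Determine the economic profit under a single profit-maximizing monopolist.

Profit = 780.125

A monopolist chooses Q where MR = MC. MR = 289 − 4Q; setting this equal to 210 gives Q = 19.75 and P = 249.5.
Profit = (249.5 − 210)·19.75 = 780.125.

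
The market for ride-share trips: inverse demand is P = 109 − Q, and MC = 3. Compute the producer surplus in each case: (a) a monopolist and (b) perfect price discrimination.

Monopoly sets MR = MC: 109 − 2Q = 3 ⇒ Q = 53, P = 109 − 53 = 56.
PS = (56 − 3)·53 = 2809.
A perfectly discriminating monopolist sells every unit with P(Q) ≥ MC(Q), so output equals the competitive quantity Q = 106. Each buyer pays their reservation price, so CS = 0 and the firm captures all surplus.
PS = ½·(109 − 3)·106 = 5618.

Monopoly: PS = 2809; Perfect PD: PS = 5618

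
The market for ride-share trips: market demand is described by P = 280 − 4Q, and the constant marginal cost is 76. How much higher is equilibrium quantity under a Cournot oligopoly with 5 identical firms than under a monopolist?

Equilibrium quantity rises by 17

The monopolist equates marginal revenue to marginal cost: 280 − 8Q = 76, so Q = 25.5. From demand, P = 178.
With 5 symmetric Cournot firms, each firm's FOC gives 280 − 24q = 76, so q = 8.5, Q = 5·8.5 = 42.5, and P = 110.
Change in equilibrium quantity: 42.5 − 25.5 = 17.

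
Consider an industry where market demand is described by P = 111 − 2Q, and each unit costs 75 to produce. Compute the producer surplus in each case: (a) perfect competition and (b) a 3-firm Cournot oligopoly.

Under competition P = MC = 75, so Q = (111 − 75)/2 = 18.
PS = (75 − 75)·18 = 0.
With 3 symmetric Cournot firms, each firm's FOC gives 111 − 8q = 75, so q = 4.5, Q = 3·4.5 = 13.5, and P = 84.
PS = (84 − 75)·13.5 = 121.5.

Competition: PS = 0; Cournot: PS = 121.5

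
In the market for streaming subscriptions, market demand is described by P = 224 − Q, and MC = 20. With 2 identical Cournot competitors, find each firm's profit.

π_i = 4624

With 2 symmetric Cournot firms, each firm's FOC gives 224 − 3q = 20, so q = 68, Q = 2·68 = 136, and P = 88.
Each firm's profit = (88 − 20)·68 = 4624.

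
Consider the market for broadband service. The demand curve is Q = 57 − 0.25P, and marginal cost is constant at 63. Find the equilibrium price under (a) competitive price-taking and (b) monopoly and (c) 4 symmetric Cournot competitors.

Competition: P = 63; Monopoly: P = 145.5; Cournot: P = 96

Inverting demand: P = 228 − 4Q.
Perfect competition: P = MC = 63, so 228 − 4Q = 63 and Q = 41.25.
The monopolist equates marginal revenue to marginal cost: 228 − 8Q = 63, so Q = 20.625. From demand, P = 145.5.
In a 4-firm Cournot equilibrium, symmetry and the first-order condition give q = (228 − 63)/(20) = 8.25. So Q = 33 and P = 96.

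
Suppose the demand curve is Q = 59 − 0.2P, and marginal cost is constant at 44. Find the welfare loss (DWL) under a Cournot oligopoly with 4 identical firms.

DWL = 252.004

Inverting demand: P = 295 − 5Q.
Perfect competition: P = MC = 44, so 295 − 5Q = 44 and Q = 50.2.
In a 4-firm Cournot equilibrium, symmetry and the first-order condition give q = (295 − 44)/(25) = 10.04. So Q = 40.16 and P = 94.2.
DWL is the triangle between Q = 40.16 and Q = 50.2: ½·(50.2 − 40.16)·(94.2 − 44) = 252.004.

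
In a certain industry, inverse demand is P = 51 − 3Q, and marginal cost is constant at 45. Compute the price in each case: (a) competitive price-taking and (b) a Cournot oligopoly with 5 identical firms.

Under competition P = MC = 45, so Q = (51 − 45)/3 = 2.
Cournot with 5 identical firms: the symmetric best-response condition is 51 − 18q = 45. Each firm produces q = 1/3, total output Q = 5/3, price P = 46.

Competition: P = 45; Cournot: P = 46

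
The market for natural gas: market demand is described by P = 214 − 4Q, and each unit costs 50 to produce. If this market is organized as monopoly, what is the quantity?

Q = 20.5

Monopoly sets MR = MC: 214 − 8Q = 50 ⇒ Q = 20.5, P = 214 − 4·20.5 = 132.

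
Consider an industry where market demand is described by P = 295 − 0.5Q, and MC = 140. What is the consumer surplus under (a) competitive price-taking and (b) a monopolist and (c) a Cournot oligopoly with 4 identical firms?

Perfect competition: P = MC = 140, so 295 − 0.5Q = 140 and Q = 310.
CS = ½·(295 − 140)·310 = 24025.
Monopoly sets MR = MC: 295 − Q = 140 ⇒ Q = 155, P = 295 − 0.5·155 = 217.5.
CS = ½·(295 − 217.5)·155 = 6006.25.
With 4 symmetric Cournot firms, each firm's FOC gives 295 − 2.5q = 140, so q = 62, Q = 4·62 = 248, and P = 171.
CS = ½·(295 − 171)·248 = 15376.

Competition: CS = 24025; Monopoly: CS = 6006.25; Cournot: CS = 15376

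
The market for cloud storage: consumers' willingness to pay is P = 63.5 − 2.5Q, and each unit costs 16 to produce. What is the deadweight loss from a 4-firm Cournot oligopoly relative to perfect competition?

DWL = 18.05

Under competition P = MC = 16, so Q = (63.5 − 16)/2.5 = 19.
In a 4-firm Cournot equilibrium, symmetry and the first-order condition give q = (63.5 − 16)/(12.5) = 3.8. So Q = 15.2 and P = 25.5.
DWL is the triangle between Q = 15.2 and Q = 19: ½·(19 − 15.2)·(25.5 − 16) = 18.05.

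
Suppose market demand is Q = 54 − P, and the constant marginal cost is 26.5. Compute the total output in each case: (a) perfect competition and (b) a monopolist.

Competition: Q = 27.5; Monopoly: Q = 13.75

Inverting demand: P = 54 − Q.
Competitive firms price at marginal cost: P = 26.5, giving Q = 27.5.
The monopolist equates marginal revenue to marginal cost: 54 − 2Q = 26.5, so Q = 13.75. From demand, P = 40.25.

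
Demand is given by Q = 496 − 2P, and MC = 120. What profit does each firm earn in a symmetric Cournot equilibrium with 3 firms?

π_i = 2048

Inverting demand: P = 248 − 0.5Q.
With 3 symmetric Cournot firms, each firm's FOC gives 248 − 2q = 120, so q = 64, Q = 3·64 = 192, and P = 152.
Each firm's profit = (152 − 120)·64 = 2048.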